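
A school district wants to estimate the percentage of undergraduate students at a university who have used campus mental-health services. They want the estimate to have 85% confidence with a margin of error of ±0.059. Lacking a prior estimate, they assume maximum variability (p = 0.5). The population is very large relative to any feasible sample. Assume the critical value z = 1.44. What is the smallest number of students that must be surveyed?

With p = 0.5, p(1−p) = 0.25.
n = z²·p(1−p)/E² = 1.44² × 0.2500 / 0.059² = 2.0736 × 0.2500 / 0.003481 ≈ 148.92.
Rounding up gives n = 149.

149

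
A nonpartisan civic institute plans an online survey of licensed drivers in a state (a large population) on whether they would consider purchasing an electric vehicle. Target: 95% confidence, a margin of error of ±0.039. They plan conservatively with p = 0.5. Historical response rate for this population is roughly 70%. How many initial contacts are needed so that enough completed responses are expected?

For 95% confidence, z = 1.960.
Completed interviews needed: n₀ = 1.960² × 0.2500 / 0.039² ≈ 631.43 → 632.
At a 70% response rate, contacts needed = 632 / 0.70 ≈ 902.86 → 903.

903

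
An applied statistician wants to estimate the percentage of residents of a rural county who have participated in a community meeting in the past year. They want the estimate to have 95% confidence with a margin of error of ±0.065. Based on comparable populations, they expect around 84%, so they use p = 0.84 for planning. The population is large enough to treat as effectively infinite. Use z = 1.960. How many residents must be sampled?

With p = 0.84, p(1−p) = 0.1344.
n = z²·p(1−p)/E² = 1.960² × 0.1344 / 0.065² = 3.8416 × 0.1344 / 0.004225 ≈ 122.20.
Rounding up gives n = 123.

123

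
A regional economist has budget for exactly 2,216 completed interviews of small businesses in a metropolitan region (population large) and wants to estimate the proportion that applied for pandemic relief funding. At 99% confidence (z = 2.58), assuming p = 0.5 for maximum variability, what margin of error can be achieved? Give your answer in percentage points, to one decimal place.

SE(p̂) = √[p(1−p)/n] = √[0.2500/2216] = 0.01062.
E = z × SE = 2.58 × 0.01062 = 0.02740, or 2.7 percentage points.

2.7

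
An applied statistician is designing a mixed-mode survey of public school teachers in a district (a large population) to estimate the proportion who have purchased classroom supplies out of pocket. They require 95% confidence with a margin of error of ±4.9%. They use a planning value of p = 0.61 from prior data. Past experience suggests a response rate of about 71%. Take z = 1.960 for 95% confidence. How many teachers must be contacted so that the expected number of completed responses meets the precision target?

537

Completed interviews needed: n₀ = 1.960² × 0.2379 / 0.049² ≈ 380.64 → 381.
At a 71% response rate, contacts needed = 381 / 0.71 ≈ 536.62 → 537.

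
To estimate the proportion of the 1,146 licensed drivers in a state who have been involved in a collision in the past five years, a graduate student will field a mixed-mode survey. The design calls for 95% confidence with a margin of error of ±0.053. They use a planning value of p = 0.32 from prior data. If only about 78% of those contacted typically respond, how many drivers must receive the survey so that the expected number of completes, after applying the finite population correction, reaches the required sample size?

For 95% confidence, z = 1.960.
Completed interviews needed (unadjusted): n₀ = 1.960² × 0.2176 / 0.053² ≈ 297.59 → 298.
FPC for N = 1,146: n = 298 / (1 + 297/1146) = 298 / 1.2592 ≈ 236.67 → 237.
At a 78% response rate, contacts needed = 237 / 0.78 ≈ 303.85 → 304.

304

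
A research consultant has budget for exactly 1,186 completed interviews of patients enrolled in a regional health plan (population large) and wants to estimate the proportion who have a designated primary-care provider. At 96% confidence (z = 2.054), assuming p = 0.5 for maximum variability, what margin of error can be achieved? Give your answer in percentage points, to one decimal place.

SE(p̂) = √[p(1−p)/n] = √[0.2500/1186] = 0.01452.
E = z × SE = 2.054 × 0.01452 = 0.02982, or 3.0 percentage points.

3.0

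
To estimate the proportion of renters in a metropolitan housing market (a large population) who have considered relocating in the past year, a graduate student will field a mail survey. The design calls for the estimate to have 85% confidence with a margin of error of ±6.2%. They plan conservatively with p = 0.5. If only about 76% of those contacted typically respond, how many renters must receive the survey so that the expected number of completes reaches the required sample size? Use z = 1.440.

Completed interviews needed: n₀ = 1.440² × 0.2500 / 0.062² ≈ 134.86 → 135.
At a 76% response rate, contacts needed = 135 / 0.76 ≈ 177.63 → 178.

178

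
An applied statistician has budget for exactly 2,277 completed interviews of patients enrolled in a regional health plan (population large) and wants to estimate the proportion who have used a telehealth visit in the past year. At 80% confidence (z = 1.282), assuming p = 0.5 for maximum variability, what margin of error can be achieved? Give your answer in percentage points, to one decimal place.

SE(p̂) = √[p(1−p)/n] = √[0.2500/2277] = 0.01048.
E = z × SE = 1.282 × 0.01048 = 0.01343, or 1.3 percentage points.

1.3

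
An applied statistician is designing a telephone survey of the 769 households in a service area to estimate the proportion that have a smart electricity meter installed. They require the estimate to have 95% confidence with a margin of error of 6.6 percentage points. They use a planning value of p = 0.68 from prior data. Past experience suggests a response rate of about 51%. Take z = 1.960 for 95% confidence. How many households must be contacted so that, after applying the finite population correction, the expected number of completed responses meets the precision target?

302

Completed interviews needed (unadjusted): n₀ = 1.960² × 0.2176 / 0.066² ≈ 191.90 → 192.
FPC for N = 769: n = 192 / (1 + 191/769) = 192 / 1.2484 ≈ 153.80 → 154.
At a 51% response rate, contacts needed = 154 / 0.51 ≈ 301.96 → 302.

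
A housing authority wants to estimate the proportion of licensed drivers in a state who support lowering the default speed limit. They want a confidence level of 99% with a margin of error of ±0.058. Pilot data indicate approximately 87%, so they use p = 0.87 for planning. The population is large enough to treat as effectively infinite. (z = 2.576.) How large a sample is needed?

224

With p = 0.87, p(1−p) = 0.1131.
n = z²·p(1−p)/E² = 2.576² × 0.1131 / 0.058² = 6.6358 × 0.1131 / 0.003364 ≈ 223.10.
Rounding up gives n = 224.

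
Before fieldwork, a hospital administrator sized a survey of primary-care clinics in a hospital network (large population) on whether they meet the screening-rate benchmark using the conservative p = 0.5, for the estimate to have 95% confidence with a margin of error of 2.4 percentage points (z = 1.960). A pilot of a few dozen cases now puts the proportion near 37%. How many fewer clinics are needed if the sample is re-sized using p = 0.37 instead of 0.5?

Conservative (p = 0.5): n = 1.960² × 0.25 / 0.024² ≈ 1667.36 → 1668.
Using p = 0.37: p(1−p) = 0.2331, so n = 1.960² × 0.2331 / 0.024² ≈ 1554.65 → 1555.
Reduction: 1668 − 1555 = 113.

113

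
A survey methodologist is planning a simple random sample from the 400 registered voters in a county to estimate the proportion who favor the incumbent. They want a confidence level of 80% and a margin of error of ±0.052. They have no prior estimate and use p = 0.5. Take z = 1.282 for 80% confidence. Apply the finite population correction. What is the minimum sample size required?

111

Unadjusted: n₀ = 1.282² × 0.50 × 0.50 / 0.052² ≈ 151.95, so n₀ = 152.
Finite population correction with N = 400: n = n₀ / (1 + (n₀−1)/N) = 152 / (1 + 151/400) = 152 / 1.3775 ≈ 110.34.
Rounding up, n = 111.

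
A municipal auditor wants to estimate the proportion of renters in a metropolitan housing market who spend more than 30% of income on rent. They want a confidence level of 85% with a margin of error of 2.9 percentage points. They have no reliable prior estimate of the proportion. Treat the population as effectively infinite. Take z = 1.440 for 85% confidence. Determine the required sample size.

617

With no prior estimate, use p = 0.5, giving p(1−p) = 0.25.
n = z²·p(1−p)/E² = 1.440² × 0.2500 / 0.029² = 2.0736 × 0.2500 / 0.000841 ≈ 616.41.
Rounding up gives n = 617.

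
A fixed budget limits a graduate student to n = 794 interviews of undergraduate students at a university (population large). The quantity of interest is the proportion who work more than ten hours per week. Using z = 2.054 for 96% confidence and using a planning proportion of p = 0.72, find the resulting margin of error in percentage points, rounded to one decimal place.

3.3

SE(p̂) = √[p(1−p)/n] = √[0.2016/794] = 0.01593.
E = z × SE = 2.054 × 0.01593 = 0.03273, or 3.3 percentage points.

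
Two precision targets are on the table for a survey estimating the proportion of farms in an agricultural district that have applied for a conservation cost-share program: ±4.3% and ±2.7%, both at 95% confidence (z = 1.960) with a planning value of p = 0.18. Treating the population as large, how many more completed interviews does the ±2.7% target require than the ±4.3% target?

471

At ±4.3%: n = 1.960² × 0.1476 / 0.043² ≈ 306.66 → 307.
At ±2.7%: n = 1.960² × 0.1476 / 0.027² ≈ 777.81 → 778.
Additional respondents: 778 − 307 = 471.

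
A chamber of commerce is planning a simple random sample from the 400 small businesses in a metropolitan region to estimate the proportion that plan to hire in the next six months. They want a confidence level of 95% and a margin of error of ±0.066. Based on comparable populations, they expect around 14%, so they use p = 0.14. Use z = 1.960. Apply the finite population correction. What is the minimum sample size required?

85

Unadjusted: n₀ = 1.960² × 0.14 × 0.86 / 0.066² ≈ 106.18, so n₀ = 107.
Finite population correction with N = 400: n = n₀ / (1 + (n₀−1)/N) = 107 / (1 + 106/400) = 107 / 1.2650 ≈ 84.58.
Rounding up, n = 85.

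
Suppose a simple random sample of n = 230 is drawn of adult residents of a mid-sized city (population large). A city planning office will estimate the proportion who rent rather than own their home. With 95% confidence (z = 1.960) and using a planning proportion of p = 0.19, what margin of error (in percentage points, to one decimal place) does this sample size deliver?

5.1

SE(p̂) = √[p(1−p)/n] = √[0.1539/230] = 0.02587.
E = z × SE = 1.960 × 0.02587 = 0.05070, or 5.1 percentage points.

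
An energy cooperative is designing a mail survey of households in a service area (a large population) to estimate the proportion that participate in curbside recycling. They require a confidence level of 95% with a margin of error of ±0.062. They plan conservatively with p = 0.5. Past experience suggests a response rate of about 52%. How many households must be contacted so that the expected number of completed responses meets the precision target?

For 95% confidence, z = 1.960.
Completed interviews needed: n₀ = 1.960² × 0.2500 / 0.062² ≈ 249.84 → 250.
At a 52% response rate, contacts needed = 250 / 0.52 ≈ 480.77 → 481.

481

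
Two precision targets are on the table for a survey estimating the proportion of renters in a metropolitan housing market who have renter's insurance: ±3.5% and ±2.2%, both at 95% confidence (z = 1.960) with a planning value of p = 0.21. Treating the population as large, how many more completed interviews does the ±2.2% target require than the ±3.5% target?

796

At ±3.5%: n = 1.960² × 0.1659 / 0.035² ≈ 520.26 → 521.
At ±2.2%: n = 1.960² × 0.1659 / 0.022² ≈ 1316.78 → 1317.
Additional respondents: 1317 − 521 = 796.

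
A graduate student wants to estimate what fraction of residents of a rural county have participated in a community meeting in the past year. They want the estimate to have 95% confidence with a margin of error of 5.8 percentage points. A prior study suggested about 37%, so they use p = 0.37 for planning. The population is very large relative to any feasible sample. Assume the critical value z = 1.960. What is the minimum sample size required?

With p = 0.37, p(1−p) = 0.2331.
n = z²·p(1−p)/E² = 1.960² × 0.2331 / 0.058² = 3.8416 × 0.2331 / 0.003364 ≈ 266.19.
Rounding up gives n = 267.

267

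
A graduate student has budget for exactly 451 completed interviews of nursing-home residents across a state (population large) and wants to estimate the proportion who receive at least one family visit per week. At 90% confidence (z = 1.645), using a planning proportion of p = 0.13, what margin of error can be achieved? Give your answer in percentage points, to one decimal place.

SE(p̂) = √[p(1−p)/n] = √[0.1131/451] = 0.01584.
E = z × SE = 1.645 × 0.01584 = 0.02605, or 2.6 percentage points.

2.6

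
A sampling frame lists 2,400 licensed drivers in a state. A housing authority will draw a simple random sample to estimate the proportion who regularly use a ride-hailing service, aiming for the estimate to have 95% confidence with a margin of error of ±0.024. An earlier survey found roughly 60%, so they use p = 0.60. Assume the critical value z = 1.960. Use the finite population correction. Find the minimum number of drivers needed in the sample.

Unadjusted: n₀ = 1.960² × 0.60 × 0.40 / 0.024² ≈ 1600.67, so n₀ = 1601.
Finite population correction with N = 2,400: n = n₀ / (1 + (n₀−1)/N) = 1601 / (1 + 1600/2400) = 1601 / 1.6667 ≈ 960.60.
Rounding up, n = 961.

961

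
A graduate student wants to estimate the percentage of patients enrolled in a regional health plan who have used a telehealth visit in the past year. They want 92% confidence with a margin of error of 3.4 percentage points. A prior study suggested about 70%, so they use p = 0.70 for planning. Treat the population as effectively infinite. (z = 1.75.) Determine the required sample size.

557

With p = 0.70, p(1−p) = 0.2100.
n = z²·p(1−p)/E² = 1.75² × 0.2100 / 0.034² = 3.0625 × 0.2100 / 0.001156 ≈ 556.34.
Rounding up gives n = 557.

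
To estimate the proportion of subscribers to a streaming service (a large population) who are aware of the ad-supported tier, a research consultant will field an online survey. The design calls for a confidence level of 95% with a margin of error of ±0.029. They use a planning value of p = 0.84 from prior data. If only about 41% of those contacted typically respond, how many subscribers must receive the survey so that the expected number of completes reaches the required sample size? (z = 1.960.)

Completed interviews needed: n₀ = 1.960² × 0.1344 / 0.029² ≈ 613.93 → 614.
At a 41% response rate, contacts needed = 614 / 0.41 ≈ 1497.56 → 1498.

1498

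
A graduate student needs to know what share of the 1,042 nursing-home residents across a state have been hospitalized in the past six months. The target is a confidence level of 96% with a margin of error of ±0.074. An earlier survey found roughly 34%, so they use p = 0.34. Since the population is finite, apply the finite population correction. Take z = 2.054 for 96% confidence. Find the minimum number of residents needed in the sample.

149

Unadjusted: n₀ = 2.054² × 0.34 × 0.66 / 0.074² ≈ 172.89, so n₀ = 173.
Finite population correction with N = 1,042: n = n₀ / (1 + (n₀−1)/N) = 173 / (1 + 172/1042) = 173 / 1.1651 ≈ 148.49.
Rounding up, n = 149.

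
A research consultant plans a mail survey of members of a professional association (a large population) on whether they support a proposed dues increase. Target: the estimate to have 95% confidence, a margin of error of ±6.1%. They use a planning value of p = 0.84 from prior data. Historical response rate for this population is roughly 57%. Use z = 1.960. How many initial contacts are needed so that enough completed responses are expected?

Completed interviews needed: n₀ = 1.960² × 0.1344 / 0.061² ≈ 138.76 → 139.
At a 57% response rate, contacts needed = 139 / 0.57 ≈ 243.86 → 244.

244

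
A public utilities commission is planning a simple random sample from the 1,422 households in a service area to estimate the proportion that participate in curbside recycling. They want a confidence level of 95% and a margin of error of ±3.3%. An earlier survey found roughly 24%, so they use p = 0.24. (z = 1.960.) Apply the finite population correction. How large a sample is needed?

Unadjusted: n₀ = 1.960² × 0.24 × 0.76 / 0.033² ≈ 643.44, so n₀ = 644.
Finite population correction with N = 1,422: n = n₀ / (1 + (n₀−1)/N) = 644 / (1 + 643/1422) = 644 / 1.4522 ≈ 443.47.
Rounding up, n = 444.

444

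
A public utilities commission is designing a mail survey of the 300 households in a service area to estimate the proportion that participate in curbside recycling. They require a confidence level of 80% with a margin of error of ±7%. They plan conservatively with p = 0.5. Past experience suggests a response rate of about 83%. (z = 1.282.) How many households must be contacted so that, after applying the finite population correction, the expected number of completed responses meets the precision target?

Completed interviews needed (unadjusted): n₀ = 1.282² × 0.2500 / 0.070² ≈ 83.85 → 84.
FPC for N = 300: n = 84 / (1 + 83/300) = 84 / 1.2767 ≈ 65.80 → 66.
At an 83% response rate, contacts needed = 66 / 0.83 ≈ 79.52 → 80.

80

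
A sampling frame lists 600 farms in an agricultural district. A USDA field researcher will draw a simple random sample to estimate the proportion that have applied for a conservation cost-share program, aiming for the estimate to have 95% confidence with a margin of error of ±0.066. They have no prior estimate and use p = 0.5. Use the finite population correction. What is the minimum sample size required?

For 95% confidence, z = 1.960.
Unadjusted: n₀ = 1.960² × 0.50 × 0.50 / 0.066² ≈ 220.48, so n₀ = 221.
Finite population correction with N = 600: n = n₀ / (1 + (n₀−1)/N) = 221 / (1 + 220/600) = 221 / 1.3667 ≈ 161.71.
Rounding up, n = 162.

162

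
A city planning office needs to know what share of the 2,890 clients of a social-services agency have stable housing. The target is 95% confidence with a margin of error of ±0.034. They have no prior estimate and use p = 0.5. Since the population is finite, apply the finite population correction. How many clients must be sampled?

646

For 95% confidence, z = 1.96.
Unadjusted: n₀ = 1.96² × 0.50 × 0.50 / 0.034² ≈ 830.80, so n₀ = 831.
Finite population correction with N = 2,890: n = n₀ / (1 + (n₀−1)/N) = 831 / (1 + 830/2890) = 831 / 1.2872 ≈ 645.59.
Rounding up, n = 646.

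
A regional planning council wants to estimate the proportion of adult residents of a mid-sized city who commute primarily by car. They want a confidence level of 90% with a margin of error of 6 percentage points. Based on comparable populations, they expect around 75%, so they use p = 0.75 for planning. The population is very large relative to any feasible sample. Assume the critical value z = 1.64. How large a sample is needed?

With p = 0.75, p(1−p) = 0.1875.
n = z²·p(1−p)/E² = 1.64² × 0.1875 / 0.060² = 2.6896 × 0.1875 / 0.003600 ≈ 140.08.
Rounding up gives n = 141.

141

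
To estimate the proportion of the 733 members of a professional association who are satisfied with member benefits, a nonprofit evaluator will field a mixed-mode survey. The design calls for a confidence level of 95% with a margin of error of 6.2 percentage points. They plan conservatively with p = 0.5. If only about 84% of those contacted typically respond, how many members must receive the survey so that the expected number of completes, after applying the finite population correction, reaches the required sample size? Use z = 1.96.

223

Completed interviews needed (unadjusted): n₀ = 1.96² × 0.2500 / 0.062² ≈ 249.84 → 250.
FPC for N = 733: n = 250 / (1 + 249/733) = 250 / 1.3397 ≈ 186.61 → 187.
At an 84% response rate, contacts needed = 187 / 0.84 ≈ 222.62 → 223.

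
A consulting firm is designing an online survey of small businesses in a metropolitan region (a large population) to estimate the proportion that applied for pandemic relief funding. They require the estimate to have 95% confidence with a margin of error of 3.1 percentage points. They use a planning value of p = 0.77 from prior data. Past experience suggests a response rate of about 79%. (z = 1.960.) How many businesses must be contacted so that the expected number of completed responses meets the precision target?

897

Completed interviews needed: n₀ = 1.960² × 0.1771 / 0.031² ≈ 707.96 → 708.
At a 79% response rate, contacts needed = 708 / 0.79 ≈ 896.20 → 897.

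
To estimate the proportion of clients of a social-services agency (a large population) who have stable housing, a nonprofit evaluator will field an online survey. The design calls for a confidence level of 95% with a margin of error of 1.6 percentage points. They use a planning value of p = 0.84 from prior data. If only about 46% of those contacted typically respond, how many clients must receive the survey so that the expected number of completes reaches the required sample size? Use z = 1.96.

4385

Completed interviews needed: n₀ = 1.96² × 0.1344 / 0.016² ≈ 2016.84 → 2017.
At a 46% response rate, contacts needed = 2017 / 0.46 ≈ 4384.78 → 4385.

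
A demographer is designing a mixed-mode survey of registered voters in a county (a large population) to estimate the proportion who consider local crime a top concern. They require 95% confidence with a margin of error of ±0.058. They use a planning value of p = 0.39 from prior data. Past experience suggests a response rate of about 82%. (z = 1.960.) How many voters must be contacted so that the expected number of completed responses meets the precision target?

Completed interviews needed: n₀ = 1.960² × 0.2379 / 0.058² ≈ 271.68 → 272.
At an 82% response rate, contacts needed = 272 / 0.82 ≈ 331.71 → 332.

332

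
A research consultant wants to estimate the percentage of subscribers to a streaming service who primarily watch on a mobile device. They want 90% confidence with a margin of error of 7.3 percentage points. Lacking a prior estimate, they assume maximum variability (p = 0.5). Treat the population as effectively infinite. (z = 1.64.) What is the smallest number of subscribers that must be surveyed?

With p = 0.5, p(1−p) = 0.25.
n = z²·p(1−p)/E² = 1.64² × 0.2500 / 0.073² = 2.6896 × 0.2500 / 0.005329 ≈ 126.18.
Rounding up gives n = 127.

127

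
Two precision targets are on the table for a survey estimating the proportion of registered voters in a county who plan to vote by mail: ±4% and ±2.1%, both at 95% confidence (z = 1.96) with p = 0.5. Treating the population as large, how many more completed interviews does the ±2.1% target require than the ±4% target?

1577

At ±4%: n = 1.96² × 0.2500 / 0.040² ≈ 600.25 → 601.
At ±2.1%: n = 1.96² × 0.2500 / 0.021² ≈ 2177.78 → 2178.
Additional respondents: 2178 − 601 = 1577.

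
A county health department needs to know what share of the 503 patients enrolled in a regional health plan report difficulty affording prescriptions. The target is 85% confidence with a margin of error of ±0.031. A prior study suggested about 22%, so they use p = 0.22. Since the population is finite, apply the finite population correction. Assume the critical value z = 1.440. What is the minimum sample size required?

214

Unadjusted: n₀ = 1.440² × 0.22 × 0.78 / 0.031² ≈ 370.27, so n₀ = 371.
Finite population correction with N = 503: n = n₀ / (1 + (n₀−1)/N) = 371 / (1 + 370/503) = 371 / 1.7356 ≈ 213.76.
Rounding up, n = 214.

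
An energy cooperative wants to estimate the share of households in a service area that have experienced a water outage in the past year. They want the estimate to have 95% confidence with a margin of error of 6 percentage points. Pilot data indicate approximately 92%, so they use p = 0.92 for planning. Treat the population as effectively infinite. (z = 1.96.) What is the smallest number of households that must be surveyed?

79

With p = 0.92, p(1−p) = 0.0736.
n = z²·p(1−p)/E² = 1.96² × 0.0736 / 0.060² = 3.8416 × 0.0736 / 0.003600 ≈ 78.54.
Rounding up gives n = 79.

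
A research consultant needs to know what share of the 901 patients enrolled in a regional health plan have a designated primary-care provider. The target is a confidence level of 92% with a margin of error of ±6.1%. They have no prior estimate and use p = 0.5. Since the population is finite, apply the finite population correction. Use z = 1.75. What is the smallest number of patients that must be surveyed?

Unadjusted: n₀ = 1.75² × 0.50 × 0.50 / 0.061² ≈ 205.76, so n₀ = 206.
Finite population correction with N = 901: n = n₀ / (1 + (n₀−1)/N) = 206 / (1 + 205/901) = 206 / 1.2275 ≈ 167.82.
Rounding up, n = 168.

168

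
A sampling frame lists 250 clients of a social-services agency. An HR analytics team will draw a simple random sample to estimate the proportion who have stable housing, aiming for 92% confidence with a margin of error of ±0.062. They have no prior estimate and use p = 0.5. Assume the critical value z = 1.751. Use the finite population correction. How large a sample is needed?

112

Unadjusted: n₀ = 1.751² × 0.50 × 0.50 / 0.062² ≈ 199.40, so n₀ = 200.
Finite population correction with N = 250: n = n₀ / (1 + (n₀−1)/N) = 200 / (1 + 199/250) = 200 / 1.7960 ≈ 111.36.
Rounding up, n = 112.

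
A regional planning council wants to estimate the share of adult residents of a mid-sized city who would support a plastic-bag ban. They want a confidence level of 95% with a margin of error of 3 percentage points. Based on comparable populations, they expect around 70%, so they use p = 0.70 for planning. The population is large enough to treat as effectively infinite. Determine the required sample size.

For 95% confidence, z = 1.96.
With p = 0.70, p(1−p) = 0.2100.
n = z²·p(1−p)/E² = 1.96² × 0.2100 / 0.030² = 3.8416 × 0.2100 / 0.000900 ≈ 896.37.
Rounding up gives n = 897.

897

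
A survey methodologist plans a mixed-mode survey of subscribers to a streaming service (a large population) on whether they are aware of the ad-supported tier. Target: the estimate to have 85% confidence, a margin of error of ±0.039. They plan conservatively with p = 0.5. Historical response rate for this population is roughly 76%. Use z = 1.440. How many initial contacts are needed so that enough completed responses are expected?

449

Completed interviews needed: n₀ = 1.440² × 0.2500 / 0.039² ≈ 340.83 → 341.
At a 76% response rate, contacts needed = 341 / 0.76 ≈ 448.68 → 449.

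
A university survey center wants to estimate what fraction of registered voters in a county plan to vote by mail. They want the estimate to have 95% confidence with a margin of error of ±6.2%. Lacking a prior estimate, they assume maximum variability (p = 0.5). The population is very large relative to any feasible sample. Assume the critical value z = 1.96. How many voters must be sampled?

With p = 0.5, p(1−p) = 0.25.
n = z²·p(1−p)/E² = 1.96² × 0.2500 / 0.062² = 3.8416 × 0.2500 / 0.003844 ≈ 249.84.
Rounding up gives n = 250.

250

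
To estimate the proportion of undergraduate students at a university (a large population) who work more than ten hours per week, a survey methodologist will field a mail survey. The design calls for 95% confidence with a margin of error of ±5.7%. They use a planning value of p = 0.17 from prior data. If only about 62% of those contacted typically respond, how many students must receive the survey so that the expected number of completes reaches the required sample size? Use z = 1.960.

270

Completed interviews needed: n₀ = 1.960² × 0.1411 / 0.057² ≈ 166.84 → 167.
At a 62% response rate, contacts needed = 167 / 0.62 ≈ 269.35 → 270.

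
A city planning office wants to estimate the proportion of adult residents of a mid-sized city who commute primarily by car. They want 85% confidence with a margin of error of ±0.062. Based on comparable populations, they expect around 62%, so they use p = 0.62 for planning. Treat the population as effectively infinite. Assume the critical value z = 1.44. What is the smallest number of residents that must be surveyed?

128

With p = 0.62, p(1−p) = 0.2356.
n = z²·p(1−p)/E² = 1.44² × 0.2356 / 0.062² = 2.0736 × 0.2356 / 0.003844 ≈ 127.09.
Rounding up gives n = 128.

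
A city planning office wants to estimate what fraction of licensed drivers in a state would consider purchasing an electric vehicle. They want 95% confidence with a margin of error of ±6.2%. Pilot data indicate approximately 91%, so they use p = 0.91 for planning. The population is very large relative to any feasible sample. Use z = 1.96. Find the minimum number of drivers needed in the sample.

With p = 0.91, p(1−p) = 0.0819.
n = z²·p(1−p)/E² = 1.96² × 0.0819 / 0.062² = 3.8416 × 0.0819 / 0.003844 ≈ 81.85.
Rounding up gives n = 82.

82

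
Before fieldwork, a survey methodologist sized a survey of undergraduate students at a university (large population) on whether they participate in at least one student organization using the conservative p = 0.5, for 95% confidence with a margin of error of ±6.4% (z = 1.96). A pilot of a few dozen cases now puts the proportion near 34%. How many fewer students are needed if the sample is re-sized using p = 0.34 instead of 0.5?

Conservative (p = 0.5): n = 1.96² × 0.25 / 0.064² ≈ 234.47 → 235.
Using p = 0.34: p(1−p) = 0.2244, so n = 1.96² × 0.2244 / 0.064² ≈ 210.46 → 211.
Reduction: 235 − 211 = 24.

24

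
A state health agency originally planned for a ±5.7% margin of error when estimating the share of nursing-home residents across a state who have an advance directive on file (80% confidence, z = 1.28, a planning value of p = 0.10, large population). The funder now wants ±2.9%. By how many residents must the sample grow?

130

At ±5.7%: n = 1.28² × 0.0900 / 0.057² ≈ 45.39 → 46.
At ±2.9%: n = 1.28² × 0.0900 / 0.029² ≈ 175.33 → 176.
Additional respondents: 176 − 46 = 130.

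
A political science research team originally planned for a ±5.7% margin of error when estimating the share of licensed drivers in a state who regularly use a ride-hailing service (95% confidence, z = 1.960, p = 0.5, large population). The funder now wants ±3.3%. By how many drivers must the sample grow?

586

At ±5.7%: n = 1.960² × 0.2500 / 0.057² ≈ 295.60 → 296.
At ±3.3%: n = 1.960² × 0.2500 / 0.033² ≈ 881.91 → 882.
Additional respondents: 882 − 296 = 586.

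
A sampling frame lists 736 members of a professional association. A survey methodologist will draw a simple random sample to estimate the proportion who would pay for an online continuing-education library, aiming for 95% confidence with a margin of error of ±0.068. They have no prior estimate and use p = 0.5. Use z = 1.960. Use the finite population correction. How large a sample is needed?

163

Unadjusted: n₀ = 1.960² × 0.50 × 0.50 / 0.068² ≈ 207.70, so n₀ = 208.
Finite population correction with N = 736: n = n₀ / (1 + (n₀−1)/N) = 208 / (1 + 207/736) = 208 / 1.2812 ≈ 162.34.
Rounding up, n = 163.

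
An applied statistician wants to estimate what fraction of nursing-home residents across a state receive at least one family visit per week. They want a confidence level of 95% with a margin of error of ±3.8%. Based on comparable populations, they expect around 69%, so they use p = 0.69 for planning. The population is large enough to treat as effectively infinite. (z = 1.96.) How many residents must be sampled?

With p = 0.69, p(1−p) = 0.2139.
n = z²·p(1−p)/E² = 1.96² × 0.2139 / 0.038² = 3.8416 × 0.2139 / 0.001444 ≈ 569.06.
Rounding up gives n = 570.

570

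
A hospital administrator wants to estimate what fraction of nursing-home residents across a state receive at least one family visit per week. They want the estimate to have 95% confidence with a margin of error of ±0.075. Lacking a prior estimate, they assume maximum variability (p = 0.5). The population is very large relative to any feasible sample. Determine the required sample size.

171

For 95% confidence, z = 1.960.
With p = 0.5, p(1−p) = 0.25.
n = z²·p(1−p)/E² = 1.960² × 0.2500 / 0.075² = 3.8416 × 0.2500 / 0.005625 ≈ 170.74.
Rounding up gives n = 171.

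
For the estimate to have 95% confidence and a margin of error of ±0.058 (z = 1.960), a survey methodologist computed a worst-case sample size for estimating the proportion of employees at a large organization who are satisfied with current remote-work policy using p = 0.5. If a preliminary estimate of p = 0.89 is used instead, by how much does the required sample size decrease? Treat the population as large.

174

Conservative (p = 0.5): n = 1.960² × 0.25 / 0.058² ≈ 285.49 → 286.
Using p = 0.89: p(1−p) = 0.0979, so n = 1.960² × 0.0979 / 0.058² ≈ 111.80 → 112.
Reduction: 286 − 112 = 174.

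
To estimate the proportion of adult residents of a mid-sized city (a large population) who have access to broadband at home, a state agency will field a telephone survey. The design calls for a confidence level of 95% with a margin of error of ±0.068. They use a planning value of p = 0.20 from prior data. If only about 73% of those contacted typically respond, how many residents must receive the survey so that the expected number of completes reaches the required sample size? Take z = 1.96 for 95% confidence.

Completed interviews needed: n₀ = 1.96² × 0.1600 / 0.068² ≈ 132.93 → 133.
At a 73% response rate, contacts needed = 133 / 0.73 ≈ 182.19 → 183.

183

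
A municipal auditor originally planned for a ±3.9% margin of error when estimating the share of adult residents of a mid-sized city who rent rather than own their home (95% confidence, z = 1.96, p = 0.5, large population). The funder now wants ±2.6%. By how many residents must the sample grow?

At ±3.9%: n = 1.96² × 0.2500 / 0.039² ≈ 631.43 → 632.
At ±2.6%: n = 1.96² × 0.2500 / 0.026² ≈ 1420.71 → 1421.
Additional respondents: 1421 − 632 = 789.

789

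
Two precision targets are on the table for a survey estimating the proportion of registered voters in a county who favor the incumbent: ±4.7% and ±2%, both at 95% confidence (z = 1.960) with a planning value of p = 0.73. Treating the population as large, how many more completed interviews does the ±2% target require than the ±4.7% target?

1550

At ±4.7%: n = 1.960² × 0.1971 / 0.047² ≈ 342.77 → 343.
At ±2%: n = 1.960² × 0.1971 / 0.020² ≈ 1892.95 → 1893.
Additional respondents: 1893 − 343 = 1550.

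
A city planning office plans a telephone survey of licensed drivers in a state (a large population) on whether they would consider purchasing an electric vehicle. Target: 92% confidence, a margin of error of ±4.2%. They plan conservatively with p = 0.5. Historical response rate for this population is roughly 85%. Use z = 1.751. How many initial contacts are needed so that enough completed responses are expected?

512

Completed interviews needed: n₀ = 1.751² × 0.2500 / 0.042² ≈ 434.52 → 435.
At an 85% response rate, contacts needed = 435 / 0.85 ≈ 511.76 → 512.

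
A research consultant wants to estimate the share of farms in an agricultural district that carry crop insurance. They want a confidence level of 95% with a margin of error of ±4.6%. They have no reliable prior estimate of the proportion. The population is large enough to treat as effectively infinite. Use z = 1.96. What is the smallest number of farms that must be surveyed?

With no prior estimate, use p = 0.5, giving p(1−p) = 0.25.
n = z²·p(1−p)/E² = 1.96² × 0.2500 / 0.046² = 3.8416 × 0.2500 / 0.002116 ≈ 453.88.
Rounding up gives n = 454.

454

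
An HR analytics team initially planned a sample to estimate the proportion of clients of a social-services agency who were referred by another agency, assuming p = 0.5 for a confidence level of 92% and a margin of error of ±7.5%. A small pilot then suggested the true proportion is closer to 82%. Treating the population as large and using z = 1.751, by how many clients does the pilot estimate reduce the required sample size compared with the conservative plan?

Conservative (p = 0.5): n = 1.751² × 0.25 / 0.075² ≈ 136.27 → 137.
Using p = 0.82: p(1−p) = 0.1476, so n = 1.751² × 0.1476 / 0.075² ≈ 80.45 → 81.
Reduction: 137 − 81 = 56.

56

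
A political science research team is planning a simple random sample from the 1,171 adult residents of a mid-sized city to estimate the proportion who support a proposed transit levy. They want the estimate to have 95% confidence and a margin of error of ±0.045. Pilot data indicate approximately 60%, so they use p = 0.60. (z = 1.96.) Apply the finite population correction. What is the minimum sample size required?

Unadjusted: n₀ = 1.96² × 0.60 × 0.40 / 0.045² ≈ 455.30, so n₀ = 456.
Finite population correction with N = 1,171: n = n₀ / (1 + (n₀−1)/N) = 456 / (1 + 455/1171) = 456 / 1.3886 ≈ 328.40.
Rounding up, n = 329.

329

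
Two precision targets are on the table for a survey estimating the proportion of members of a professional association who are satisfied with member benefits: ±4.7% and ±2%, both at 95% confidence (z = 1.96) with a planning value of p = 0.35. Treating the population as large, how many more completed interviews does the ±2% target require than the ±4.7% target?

At ±4.7%: n = 1.96² × 0.2275 / 0.047² ≈ 395.64 → 396.
At ±2%: n = 1.96² × 0.2275 / 0.020² ≈ 2184.91 → 2185.
Additional respondents: 2185 − 396 = 1789.

1789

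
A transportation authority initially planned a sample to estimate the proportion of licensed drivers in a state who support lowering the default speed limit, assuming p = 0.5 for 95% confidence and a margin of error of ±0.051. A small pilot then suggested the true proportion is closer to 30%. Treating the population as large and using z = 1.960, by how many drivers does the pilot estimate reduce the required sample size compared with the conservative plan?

59

Conservative (p = 0.5): n = 1.960² × 0.25 / 0.051² ≈ 369.24 → 370.
Using p = 0.30: p(1−p) = 0.2100, so n = 1.960² × 0.2100 / 0.051² ≈ 310.16 → 311.
Reduction: 370 − 311 = 59.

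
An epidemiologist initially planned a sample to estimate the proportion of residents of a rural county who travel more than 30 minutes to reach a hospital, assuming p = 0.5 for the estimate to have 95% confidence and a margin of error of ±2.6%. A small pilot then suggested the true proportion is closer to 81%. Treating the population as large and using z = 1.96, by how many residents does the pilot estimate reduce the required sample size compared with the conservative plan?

546

Conservative (p = 0.5): n = 1.96² × 0.25 / 0.026² ≈ 1420.71 → 1421.
Using p = 0.81: p(1−p) = 0.1539, so n = 1.96² × 0.1539 / 0.026² ≈ 874.59 → 875.
Reduction: 1421 − 875 = 546.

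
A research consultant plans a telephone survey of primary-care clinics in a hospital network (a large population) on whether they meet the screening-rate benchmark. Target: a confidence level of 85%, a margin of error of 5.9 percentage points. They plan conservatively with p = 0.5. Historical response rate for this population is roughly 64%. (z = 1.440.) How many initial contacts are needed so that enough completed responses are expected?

Completed interviews needed: n₀ = 1.440² × 0.2500 / 0.059² ≈ 148.92 → 149.
At a 64% response rate, contacts needed = 149 / 0.64 ≈ 232.81 → 233.

233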